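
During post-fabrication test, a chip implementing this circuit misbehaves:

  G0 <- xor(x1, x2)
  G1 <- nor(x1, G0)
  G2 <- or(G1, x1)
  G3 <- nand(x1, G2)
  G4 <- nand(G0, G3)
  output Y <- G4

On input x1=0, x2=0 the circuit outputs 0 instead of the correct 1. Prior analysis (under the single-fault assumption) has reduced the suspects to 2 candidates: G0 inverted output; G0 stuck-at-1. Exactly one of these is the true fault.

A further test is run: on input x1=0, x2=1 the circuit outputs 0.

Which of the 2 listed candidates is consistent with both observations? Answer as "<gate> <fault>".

G0 stuck-at-1

Evaluate each candidate on input x1=0, x2=1:
  G0 inverted output: G0=0 [inverted output], G1=1, G2=1, G3=1, G4=1 → 1 — eliminated
  G0 stuck-at-1: G0=1 [stuck-at-1], G1=0, G2=0, G3=1, G4=0 → 0 — matches
Only G0 stuck-at-1 reproduces the observed 0.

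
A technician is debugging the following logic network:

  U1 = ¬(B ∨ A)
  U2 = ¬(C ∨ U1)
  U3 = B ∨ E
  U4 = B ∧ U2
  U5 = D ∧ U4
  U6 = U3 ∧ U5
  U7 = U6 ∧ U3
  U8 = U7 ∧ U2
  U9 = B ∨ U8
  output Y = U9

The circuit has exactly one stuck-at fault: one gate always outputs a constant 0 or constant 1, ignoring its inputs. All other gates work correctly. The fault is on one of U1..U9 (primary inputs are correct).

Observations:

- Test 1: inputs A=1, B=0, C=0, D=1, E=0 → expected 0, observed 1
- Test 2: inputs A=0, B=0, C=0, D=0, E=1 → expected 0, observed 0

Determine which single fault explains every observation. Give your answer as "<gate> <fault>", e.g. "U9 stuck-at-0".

U7 stuck-at-1

Fault-free values for test 1 (A=1, B=0, C=0, D=1, E=0): U1=0, U2=1, U3=0, U4=0, U5=0, U6=0, U7=0, U8=0, U9=0, giving Y=0. Observed 1.
Test 1: faults giving observed 1 are {U7 stuck-at-1, U8 stuck-at-1, U9 stuck-at-1}.
Test 2 (A=0, B=0, C=0, D=0, E=1): fault-free U1=1, U2=0, U3=1, U4=0, U5=0, U6=0, U7=0, U8=0, U9=0 → 0; observed 0. Eliminates U8 stuck-at-1, U9 stuck-at-1.
Only U7 stuck-at-1 is consistent with every test.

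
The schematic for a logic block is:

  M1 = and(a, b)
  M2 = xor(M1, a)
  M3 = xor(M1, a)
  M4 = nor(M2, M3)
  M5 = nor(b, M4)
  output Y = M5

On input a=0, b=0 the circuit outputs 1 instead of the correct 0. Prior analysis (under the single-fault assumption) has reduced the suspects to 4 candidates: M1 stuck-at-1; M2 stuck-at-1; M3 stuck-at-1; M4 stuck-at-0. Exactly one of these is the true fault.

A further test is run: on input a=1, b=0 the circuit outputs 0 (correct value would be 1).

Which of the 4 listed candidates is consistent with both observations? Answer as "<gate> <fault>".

Evaluate each candidate on input a=1, b=0:
  M1 stuck-at-1: M1=1 [stuck-at-1], M2=0, M3=0, M4=1, M5=0 → 0 — matches
  M2 stuck-at-1: M1=0, M2=1 [stuck-at-1], M3=1, M4=0, M5=1 → 1 — eliminated
  M3 stuck-at-1: M1=0, M2=1, M3=1 [stuck-at-1], M4=0, M5=1 → 1 — eliminated
  M4 stuck-at-0: M1=0, M2=1, M3=1, M4=0 [stuck-at-0], M5=1 → 1 — eliminated
Only M1 stuck-at-1 reproduces the observed 0.

M1 stuck-at-1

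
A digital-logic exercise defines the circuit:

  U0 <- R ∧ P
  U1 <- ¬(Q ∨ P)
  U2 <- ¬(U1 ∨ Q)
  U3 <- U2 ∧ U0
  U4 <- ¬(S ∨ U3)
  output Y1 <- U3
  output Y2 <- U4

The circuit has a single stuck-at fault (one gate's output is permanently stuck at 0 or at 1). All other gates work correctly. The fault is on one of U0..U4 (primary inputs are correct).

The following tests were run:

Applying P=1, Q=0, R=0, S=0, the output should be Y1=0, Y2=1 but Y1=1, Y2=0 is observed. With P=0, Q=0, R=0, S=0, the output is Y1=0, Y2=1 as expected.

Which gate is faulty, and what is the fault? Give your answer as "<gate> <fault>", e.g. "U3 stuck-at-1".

U0 stuck-at-1

Fault-free values for test 1 (P=1, Q=0, R=0, S=0): U0=0, U1=0, U2=1, U3=0, U4=1, giving Y1=0, Y2=1. Observed Y1=1, Y2=0.
Test 1: faults giving observed Y1=1, Y2=0 are {U0 stuck-at-1, U3 stuck-at-1}.
Test 2 (P=0, Q=0, R=0, S=0): fault-free U0=0, U1=1, U2=0, U3=0, U4=1 → Y1=0, Y2=1; observed Y1=0, Y2=1. Eliminates U3 stuck-at-1.
Only U0 stuck-at-1 is consistent with every test.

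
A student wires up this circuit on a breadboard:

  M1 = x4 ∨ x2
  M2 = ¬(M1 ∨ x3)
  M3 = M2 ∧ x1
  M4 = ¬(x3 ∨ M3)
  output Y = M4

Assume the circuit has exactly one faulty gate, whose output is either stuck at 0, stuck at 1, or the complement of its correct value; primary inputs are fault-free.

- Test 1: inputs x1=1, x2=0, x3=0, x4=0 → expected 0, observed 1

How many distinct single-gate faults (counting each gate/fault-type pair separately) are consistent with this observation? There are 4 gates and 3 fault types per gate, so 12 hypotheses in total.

Fault-free: M1=0, M2=1, M3=1, M4=0 → 0. Observed 1.
  M1 stuck-at-0: output 0 ✗
  M1 stuck-at-1: output 1 ✓
  M1 inverted output: output 1 ✓
  M2 stuck-at-0: output 1 ✓
  M2 stuck-at-1: output 0 ✗
  M2 inverted output: output 1 ✓
  M3 stuck-at-0: output 1 ✓
  M3 stuck-at-1: output 0 ✗
  M3 inverted output: output 1 ✓
  M4 stuck-at-0: output 0 ✗
  M4 stuck-at-1: output 1 ✓
  M4 inverted output: output 1 ✓
Consistent faults: {M1 stuck-at-1, M1 inverted output, M2 stuck-at-0, M2 inverted output, M3 stuck-at-0, M3 inverted output, M4 stuck-at-1, M4 inverted output} — 8 in all.

8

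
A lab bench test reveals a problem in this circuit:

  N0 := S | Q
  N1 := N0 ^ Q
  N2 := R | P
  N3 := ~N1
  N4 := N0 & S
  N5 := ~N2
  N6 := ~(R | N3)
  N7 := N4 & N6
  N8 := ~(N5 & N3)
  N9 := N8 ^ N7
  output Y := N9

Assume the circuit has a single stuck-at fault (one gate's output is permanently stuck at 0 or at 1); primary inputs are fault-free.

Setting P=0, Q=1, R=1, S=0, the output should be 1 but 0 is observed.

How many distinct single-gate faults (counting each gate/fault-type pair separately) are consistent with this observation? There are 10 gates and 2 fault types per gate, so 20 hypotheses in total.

Fault-free: N0=1, N1=0, N2=1, N3=1, N4=0, N5=0, N6=0, N7=0, N8=1, N9=1 → 1. Observed 0.
  N0: none of the 2 fault types match ✗
  N1: none of the 2 fault types match ✗
  N2: stuck-at-0 ✓; others ✗
  N3: none of the 2 fault types match ✗
  N4: none of the 2 fault types match ✗
  N5: stuck-at-1 ✓; others ✗
  N6: none of the 2 fault types match ✗
  N7: stuck-at-1 ✓; others ✗
  N8: stuck-at-0 ✓; others ✗
  N9: stuck-at-0 ✓; others ✗
Consistent faults: {N2 stuck-at-0, N5 stuck-at-1, N7 stuck-at-1, N8 stuck-at-0, N9 stuck-at-0} — 5 in all.

5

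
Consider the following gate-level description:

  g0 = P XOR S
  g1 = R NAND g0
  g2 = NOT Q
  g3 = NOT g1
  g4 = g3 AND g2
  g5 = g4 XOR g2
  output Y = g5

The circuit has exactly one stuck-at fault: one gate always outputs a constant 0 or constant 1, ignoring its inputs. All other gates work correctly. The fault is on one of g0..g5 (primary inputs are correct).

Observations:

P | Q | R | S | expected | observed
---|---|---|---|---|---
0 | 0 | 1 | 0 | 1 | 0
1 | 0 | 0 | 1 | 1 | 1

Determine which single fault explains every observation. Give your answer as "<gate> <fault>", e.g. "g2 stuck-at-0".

Fault-free values for test 1 (P=0, Q=0, R=1, S=0): g0=0, g1=1, g2=1, g3=0, g4=0, g5=1, giving Y=1. Observed 0.
Test 1: faults giving observed 0 are {g0 stuck-at-1, g1 stuck-at-0, g2 stuck-at-0, g3 stuck-at-1, g4 stuck-at-1, g5 stuck-at-0}.
Test 2 (P=1, Q=0, R=0, S=1): fault-free g0=0, g1=1, g2=1, g3=0, g4=0, g5=1 → 1; observed 1. Eliminates g1 stuck-at-0, g2 stuck-at-0, g3 stuck-at-1, g4 stuck-at-1, g5 stuck-at-0.
Only g0 stuck-at-1 is consistent with every test.

g0 stuck-at-1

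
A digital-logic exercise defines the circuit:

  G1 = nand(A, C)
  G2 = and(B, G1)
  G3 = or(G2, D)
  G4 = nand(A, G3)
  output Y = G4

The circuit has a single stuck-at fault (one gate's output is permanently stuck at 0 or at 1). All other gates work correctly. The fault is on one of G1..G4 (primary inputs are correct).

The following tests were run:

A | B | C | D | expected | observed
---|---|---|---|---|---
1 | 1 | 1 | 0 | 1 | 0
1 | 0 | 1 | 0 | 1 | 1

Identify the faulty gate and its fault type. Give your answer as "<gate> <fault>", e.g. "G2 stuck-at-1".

Fault-free values for test 1 (A=1, B=1, C=1, D=0): G1=0, G2=0, G3=0, G4=1, giving Y=1. Observed 0.
Test 1: faults giving observed 0 are {G1 stuck-at-1, G2 stuck-at-1, G3 stuck-at-1, G4 stuck-at-0}.
Test 2 (A=1, B=0, C=1, D=0): fault-free G1=0, G2=0, G3=0, G4=1 → 1; observed 1. Eliminates G2 stuck-at-1, G3 stuck-at-1, G4 stuck-at-0.
Only G1 stuck-at-1 is consistent with every test.

G1 stuck-at-1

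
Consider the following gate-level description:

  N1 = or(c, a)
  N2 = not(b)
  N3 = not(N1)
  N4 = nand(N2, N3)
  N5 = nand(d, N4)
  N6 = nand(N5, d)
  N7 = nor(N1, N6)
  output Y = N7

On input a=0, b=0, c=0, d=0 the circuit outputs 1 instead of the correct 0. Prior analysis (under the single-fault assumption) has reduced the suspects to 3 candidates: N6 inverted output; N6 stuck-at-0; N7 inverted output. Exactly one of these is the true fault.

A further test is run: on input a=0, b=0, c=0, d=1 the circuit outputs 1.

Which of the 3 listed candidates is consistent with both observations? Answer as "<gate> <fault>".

N6 stuck-at-0

Evaluate each candidate on input a=0, b=0, c=0, d=1:
  N6 inverted output: N1=0, N2=1, N3=1, N4=0, N5=1, N6=1 [inverted output], N7=0 → 0 — eliminated
  N6 stuck-at-0: N1=0, N2=1, N3=1, N4=0, N5=1, N6=0 [stuck-at-0], N7=1 → 1 — matches
  N7 inverted output: N1=0, N2=1, N3=1, N4=0, N5=1, N6=0, N7=0 [inverted output] → 0 — eliminated
Only N6 stuck-at-0 reproduces the observed 1.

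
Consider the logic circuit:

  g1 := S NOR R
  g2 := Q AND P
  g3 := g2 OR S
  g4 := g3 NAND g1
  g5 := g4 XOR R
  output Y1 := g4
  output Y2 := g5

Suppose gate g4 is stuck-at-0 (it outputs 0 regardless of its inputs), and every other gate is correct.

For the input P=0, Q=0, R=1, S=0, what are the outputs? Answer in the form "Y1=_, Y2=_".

Propagate with g4 forced: g1=0, g2=0, g3=0, g4=0 [stuck-at-0], g5=1.
So the outputs are Y1=0, Y2=1. (Without the fault they would be Y1=1, Y2=0.)

Y1=0, Y2=1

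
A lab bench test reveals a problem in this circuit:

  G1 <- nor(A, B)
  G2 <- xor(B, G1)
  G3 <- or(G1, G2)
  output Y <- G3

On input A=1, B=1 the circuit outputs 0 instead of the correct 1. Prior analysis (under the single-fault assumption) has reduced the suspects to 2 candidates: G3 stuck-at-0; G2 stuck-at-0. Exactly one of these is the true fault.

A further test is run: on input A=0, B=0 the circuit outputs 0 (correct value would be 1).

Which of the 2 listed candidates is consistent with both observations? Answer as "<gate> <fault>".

Evaluate each candidate on input A=0, B=0:
  G3 stuck-at-0: G1=1, G2=1, G3=0 [stuck-at-0] → 0 — matches
  G2 stuck-at-0: G1=1, G2=0 [stuck-at-0], G3=1 → 1 — eliminated
Only G3 stuck-at-0 reproduces the observed 0.

G3 stuck-at-0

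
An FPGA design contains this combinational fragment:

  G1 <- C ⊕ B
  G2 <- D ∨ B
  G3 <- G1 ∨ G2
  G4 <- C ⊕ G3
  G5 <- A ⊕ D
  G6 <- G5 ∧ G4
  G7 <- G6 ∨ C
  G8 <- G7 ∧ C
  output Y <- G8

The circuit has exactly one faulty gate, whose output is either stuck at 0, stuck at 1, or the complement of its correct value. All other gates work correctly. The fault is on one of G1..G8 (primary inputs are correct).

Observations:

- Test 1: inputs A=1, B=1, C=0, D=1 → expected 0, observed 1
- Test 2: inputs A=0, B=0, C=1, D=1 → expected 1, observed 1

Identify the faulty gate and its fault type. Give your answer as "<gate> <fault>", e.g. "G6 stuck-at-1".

G8 stuck-at-1

Fault-free values for test 1 (A=1, B=1, C=0, D=1): G1=1, G2=1, G3=1, G4=1, G5=0, G6=0, G7=0, G8=0, giving Y=0. Observed 1.
Test 1: faults giving observed 1 are {G8 stuck-at-1, G8 inverted output}.
Test 2 (A=0, B=0, C=1, D=1): fault-free G1=1, G2=1, G3=1, G4=0, G5=1, G6=0, G7=1, G8=1 → 1; observed 1. Eliminates G8 inverted output.
Only G8 stuck-at-1 is consistent with every test.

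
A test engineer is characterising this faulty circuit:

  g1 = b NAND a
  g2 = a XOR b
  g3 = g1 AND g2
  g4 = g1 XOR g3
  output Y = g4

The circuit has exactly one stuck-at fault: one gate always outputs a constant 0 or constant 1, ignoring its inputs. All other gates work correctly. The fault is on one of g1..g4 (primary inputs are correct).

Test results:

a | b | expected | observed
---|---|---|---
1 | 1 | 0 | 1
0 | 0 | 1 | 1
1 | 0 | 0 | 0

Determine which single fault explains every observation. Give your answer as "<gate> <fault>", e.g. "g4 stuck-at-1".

g1 stuck-at-1

Fault-free values for test 1 (a=1, b=1): g1=0, g2=0, g3=0, g4=0, giving Y=0. Observed 1.
Test 1: faults giving observed 1 are {g1 stuck-at-1, g3 stuck-at-1, g4 stuck-at-1}.
Test 2 (a=0, b=0): fault-free g1=1, g2=0, g3=0, g4=1 → 1; observed 1. Eliminates g3 stuck-at-1.
Test 3 (a=1, b=0): fault-free g1=1, g2=1, g3=1, g4=0 → 0; observed 0. Eliminates g4 stuck-at-1.
Only g1 stuck-at-1 is consistent with every test.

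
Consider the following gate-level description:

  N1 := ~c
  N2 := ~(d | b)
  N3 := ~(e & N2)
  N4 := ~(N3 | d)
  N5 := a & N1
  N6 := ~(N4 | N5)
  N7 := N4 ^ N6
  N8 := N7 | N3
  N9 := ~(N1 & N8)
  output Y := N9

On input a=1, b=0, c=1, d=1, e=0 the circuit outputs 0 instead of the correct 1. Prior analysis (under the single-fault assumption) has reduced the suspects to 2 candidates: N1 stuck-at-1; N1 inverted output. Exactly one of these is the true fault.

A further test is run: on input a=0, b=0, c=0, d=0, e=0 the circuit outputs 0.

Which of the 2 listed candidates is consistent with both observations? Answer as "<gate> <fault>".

N1 stuck-at-1

Evaluate each candidate on input a=0, b=0, c=0, d=0, e=0:
  N1 stuck-at-1: N1=1 [stuck-at-1], N2=1, N3=1, N4=0, N5=0, N6=1, N7=1, N8=1, N9=0 → 0 — matches
  N1 inverted output: N1=0 [inverted output], N2=1, N3=1, N4=0, N5=0, N6=1, N7=1, N8=1, N9=1 → 1 — eliminated
Only N1 stuck-at-1 reproduces the observed 0.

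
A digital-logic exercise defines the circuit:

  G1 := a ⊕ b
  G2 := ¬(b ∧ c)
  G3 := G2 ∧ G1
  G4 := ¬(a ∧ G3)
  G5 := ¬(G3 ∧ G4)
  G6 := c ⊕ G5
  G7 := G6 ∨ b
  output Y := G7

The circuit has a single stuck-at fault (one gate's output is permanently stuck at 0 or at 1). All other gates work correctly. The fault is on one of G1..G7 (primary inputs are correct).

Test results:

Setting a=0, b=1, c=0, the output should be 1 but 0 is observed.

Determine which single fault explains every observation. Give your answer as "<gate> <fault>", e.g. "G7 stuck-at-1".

Fault-free values for test 1 (a=0, b=1, c=0): G1=1, G2=1, G3=1, G4=1, G5=0, G6=0, G7=1, giving Y=1. Observed 0.
Test 1: faults giving observed 0 are {G7 stuck-at-0}.
Only G7 stuck-at-0 is consistent with every test.

G7 stuck-at-0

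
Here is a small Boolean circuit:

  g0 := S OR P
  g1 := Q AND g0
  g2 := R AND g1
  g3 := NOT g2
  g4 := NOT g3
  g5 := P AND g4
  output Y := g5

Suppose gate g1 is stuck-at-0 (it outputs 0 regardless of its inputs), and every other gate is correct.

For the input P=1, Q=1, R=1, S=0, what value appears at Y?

Propagate with g1 forced: g0=1, g1=0 [stuck-at-0], g2=0, g3=1, g4=0, g5=0.
So Y = 0. (Without the fault it would be 1.)

0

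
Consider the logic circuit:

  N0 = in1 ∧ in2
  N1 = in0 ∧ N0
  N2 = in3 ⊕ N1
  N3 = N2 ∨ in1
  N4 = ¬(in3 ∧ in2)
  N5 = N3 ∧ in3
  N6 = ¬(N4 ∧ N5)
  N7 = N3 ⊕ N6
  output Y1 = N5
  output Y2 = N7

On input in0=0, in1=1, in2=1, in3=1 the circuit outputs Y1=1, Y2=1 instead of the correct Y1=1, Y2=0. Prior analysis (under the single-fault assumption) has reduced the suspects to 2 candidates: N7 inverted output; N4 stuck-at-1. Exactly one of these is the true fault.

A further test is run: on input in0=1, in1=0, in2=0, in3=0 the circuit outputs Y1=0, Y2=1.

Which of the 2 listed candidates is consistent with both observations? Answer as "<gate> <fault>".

N4 stuck-at-1

Evaluate each candidate on input in0=1, in1=0, in2=0, in3=0:
  N7 inverted output: N0=0, N1=0, N2=0, N3=0, N4=1, N5=0, N6=1, N7=0 [inverted output] → Y1=0, Y2=0 — eliminated
  N4 stuck-at-1: N0=0, N1=0, N2=0, N3=0, N4=1 [stuck-at-1], N5=0, N6=1, N7=1 → Y1=0, Y2=1 — matches
Only N4 stuck-at-1 reproduces the observed Y1=0, Y2=1.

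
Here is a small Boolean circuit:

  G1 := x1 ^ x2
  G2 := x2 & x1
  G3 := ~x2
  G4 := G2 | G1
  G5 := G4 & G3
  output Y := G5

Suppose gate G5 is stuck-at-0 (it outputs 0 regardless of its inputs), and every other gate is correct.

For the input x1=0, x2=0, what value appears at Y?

0

Propagate with G5 forced: G1=0, G2=0, G3=1, G4=0, G5=0 [stuck-at-0].
So Y = 0. (Same as the fault-free value — the fault is masked on this input.)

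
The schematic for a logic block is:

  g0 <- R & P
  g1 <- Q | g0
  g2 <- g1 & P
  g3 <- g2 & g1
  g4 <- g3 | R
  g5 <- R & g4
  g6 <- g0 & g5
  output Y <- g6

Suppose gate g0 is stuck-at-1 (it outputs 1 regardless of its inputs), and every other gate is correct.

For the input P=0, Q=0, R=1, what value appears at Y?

1

Propagate with g0 forced: g0=1 [stuck-at-1], g1=1, g2=0, g3=0, g4=1, g5=1, g6=1.
So Y = 1. (Without the fault it would be 0.)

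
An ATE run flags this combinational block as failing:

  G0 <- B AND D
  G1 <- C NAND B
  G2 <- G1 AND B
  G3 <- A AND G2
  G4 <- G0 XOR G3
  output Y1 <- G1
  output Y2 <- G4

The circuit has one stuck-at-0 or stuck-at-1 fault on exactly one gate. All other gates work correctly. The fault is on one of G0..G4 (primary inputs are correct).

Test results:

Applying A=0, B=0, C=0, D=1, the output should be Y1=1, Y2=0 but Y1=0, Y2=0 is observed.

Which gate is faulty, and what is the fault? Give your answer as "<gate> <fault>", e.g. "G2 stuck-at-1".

G1 stuck-at-0

Fault-free values for test 1 (A=0, B=0, C=0, D=1): G0=0, G1=1, G2=0, G3=0, G4=0, giving Y1=1, Y2=0. Observed Y1=0, Y2=0.
Test 1: faults giving observed Y1=0, Y2=0 are {G1 stuck-at-0}.
Only G1 stuck-at-0 is consistent with every test.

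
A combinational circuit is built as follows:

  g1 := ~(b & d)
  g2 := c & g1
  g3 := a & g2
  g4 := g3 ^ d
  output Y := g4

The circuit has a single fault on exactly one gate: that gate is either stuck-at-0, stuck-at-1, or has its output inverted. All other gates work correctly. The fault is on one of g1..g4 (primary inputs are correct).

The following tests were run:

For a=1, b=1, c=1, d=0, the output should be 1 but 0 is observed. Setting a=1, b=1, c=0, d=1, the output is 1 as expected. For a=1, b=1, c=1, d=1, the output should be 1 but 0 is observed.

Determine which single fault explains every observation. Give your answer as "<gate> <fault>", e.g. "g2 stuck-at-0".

g1 inverted output

Fault-free values for test 1 (a=1, b=1, c=1, d=0): g1=1, g2=1, g3=1, g4=1, giving Y=1. Observed 0.
Test 1: faults giving observed 0 are {g1 stuck-at-0, g1 inverted output, g2 stuck-at-0, g2 inverted output, g3 stuck-at-0, g3 inverted output, g4 stuck-at-0, g4 inverted output}.
Test 2 (a=1, b=1, c=0, d=1): fault-free g1=0, g2=0, g3=0, g4=1 → 1; observed 1. Eliminates g2 inverted output, g3 inverted output, g4 stuck-at-0, g4 inverted output.
Test 3 (a=1, b=1, c=1, d=1): fault-free g1=0, g2=0, g3=0, g4=1 → 1; observed 0. Eliminates g1 stuck-at-0, g2 stuck-at-0, g3 stuck-at-0.
Only g1 inverted output is consistent with every test.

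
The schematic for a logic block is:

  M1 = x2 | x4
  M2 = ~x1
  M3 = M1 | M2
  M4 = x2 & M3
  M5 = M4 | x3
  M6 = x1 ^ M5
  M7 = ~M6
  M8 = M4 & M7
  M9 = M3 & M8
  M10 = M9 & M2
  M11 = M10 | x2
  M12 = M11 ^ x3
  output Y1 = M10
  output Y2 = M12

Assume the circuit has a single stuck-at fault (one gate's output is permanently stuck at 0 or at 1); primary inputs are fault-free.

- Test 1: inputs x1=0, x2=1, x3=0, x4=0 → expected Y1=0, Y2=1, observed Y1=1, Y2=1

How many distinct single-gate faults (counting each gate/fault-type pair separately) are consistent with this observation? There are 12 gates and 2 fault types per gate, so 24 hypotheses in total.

6

Fault-free: M1=1, M2=1, M3=1, M4=1, M5=1, M6=1, M7=0, M8=0, M9=0, M10=0, M11=1, M12=1 → Y1=0, Y2=1. Observed Y1=1, Y2=1.
  M1: none of the 2 fault types match ✗
  M2: none of the 2 fault types match ✗
  M3: none of the 2 fault types match ✗
  M4: none of the 2 fault types match ✗
  M5: stuck-at-0 ✓; others ✗
  M6: stuck-at-0 ✓; others ✗
  M7: stuck-at-1 ✓; others ✗
  M8: stuck-at-1 ✓; others ✗
  M9: stuck-at-1 ✓; others ✗
  M10: stuck-at-1 ✓; others ✗
  M11: none of the 2 fault types match ✗
  M12: none of the 2 fault types match ✗
Consistent faults: {M5 stuck-at-0, M6 stuck-at-0, M7 stuck-at-1, M8 stuck-at-1, M9 stuck-at-1, M10 stuck-at-1} — 6 in all.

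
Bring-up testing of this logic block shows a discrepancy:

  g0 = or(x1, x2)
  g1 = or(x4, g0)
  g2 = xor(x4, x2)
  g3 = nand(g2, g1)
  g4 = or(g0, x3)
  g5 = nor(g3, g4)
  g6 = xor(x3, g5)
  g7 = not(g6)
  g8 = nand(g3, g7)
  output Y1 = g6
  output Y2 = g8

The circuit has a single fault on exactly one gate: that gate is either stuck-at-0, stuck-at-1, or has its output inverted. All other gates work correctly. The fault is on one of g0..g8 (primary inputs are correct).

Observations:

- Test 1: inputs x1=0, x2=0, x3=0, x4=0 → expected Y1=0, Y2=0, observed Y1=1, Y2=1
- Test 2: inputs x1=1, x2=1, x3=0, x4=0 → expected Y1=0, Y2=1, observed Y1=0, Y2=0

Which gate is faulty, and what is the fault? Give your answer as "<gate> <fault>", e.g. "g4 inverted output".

g3 inverted output

Fault-free values for test 1 (x1=0, x2=0, x3=0, x4=0): g0=0, g1=0, g2=0, g3=1, g4=0, g5=0, g6=0, g7=1, g8=0, giving Y1=0, Y2=0. Observed Y1=1, Y2=1.
Test 1: faults giving observed Y1=1, Y2=1 are {g3 stuck-at-0, g3 inverted output, g5 stuck-at-1, g5 inverted output, g6 stuck-at-1, g6 inverted output}.
Test 2 (x1=1, x2=1, x3=0, x4=0): fault-free g0=1, g1=1, g2=1, g3=0, g4=1, g5=0, g6=0, g7=1, g8=1 → Y1=0, Y2=1; observed Y1=0, Y2=0. Eliminates g3 stuck-at-0, g5 stuck-at-1, g5 inverted output, g6 stuck-at-1, g6 inverted output.
Only g3 inverted output is consistent with every test.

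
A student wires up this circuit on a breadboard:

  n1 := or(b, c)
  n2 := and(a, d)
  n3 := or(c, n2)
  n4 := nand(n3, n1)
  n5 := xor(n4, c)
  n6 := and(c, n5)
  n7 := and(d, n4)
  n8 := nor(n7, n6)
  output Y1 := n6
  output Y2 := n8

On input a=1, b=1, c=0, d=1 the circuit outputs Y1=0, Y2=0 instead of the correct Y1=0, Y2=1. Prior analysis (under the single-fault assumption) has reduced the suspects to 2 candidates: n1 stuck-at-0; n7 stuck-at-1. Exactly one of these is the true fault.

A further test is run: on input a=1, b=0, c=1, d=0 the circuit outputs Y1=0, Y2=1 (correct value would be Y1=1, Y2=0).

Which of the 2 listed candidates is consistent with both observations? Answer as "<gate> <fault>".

Evaluate each candidate on input a=1, b=0, c=1, d=0:
  n1 stuck-at-0: n1=0 [stuck-at-0], n2=0, n3=1, n4=1, n5=0, n6=0, n7=0, n8=1 → Y1=0, Y2=1 — matches
  n7 stuck-at-1: n1=1, n2=0, n3=1, n4=0, n5=1, n6=1, n7=1 [stuck-at-1], n8=0 → Y1=1, Y2=0 — eliminated
Only n1 stuck-at-0 reproduces the observed Y1=0, Y2=1.

n1 stuck-at-0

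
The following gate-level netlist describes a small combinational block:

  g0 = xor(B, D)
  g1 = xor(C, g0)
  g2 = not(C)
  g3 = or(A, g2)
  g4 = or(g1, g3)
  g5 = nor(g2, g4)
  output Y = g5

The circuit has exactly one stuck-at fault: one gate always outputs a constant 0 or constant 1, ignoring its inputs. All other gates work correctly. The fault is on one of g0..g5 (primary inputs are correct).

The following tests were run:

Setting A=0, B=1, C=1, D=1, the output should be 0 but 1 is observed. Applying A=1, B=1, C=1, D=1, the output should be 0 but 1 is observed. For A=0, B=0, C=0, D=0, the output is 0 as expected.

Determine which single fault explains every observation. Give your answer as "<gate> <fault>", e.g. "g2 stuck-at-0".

Fault-free values for test 1 (A=0, B=1, C=1, D=1): g0=0, g1=1, g2=0, g3=0, g4=1, g5=0, giving Y=0. Observed 1.
Test 1: faults giving observed 1 are {g0 stuck-at-1, g1 stuck-at-0, g4 stuck-at-0, g5 stuck-at-1}.
Test 2 (A=1, B=1, C=1, D=1): fault-free g0=0, g1=1, g2=0, g3=1, g4=1, g5=0 → 0; observed 1. Eliminates g0 stuck-at-1, g1 stuck-at-0.
Test 3 (A=0, B=0, C=0, D=0): fault-free g0=0, g1=0, g2=1, g3=1, g4=1, g5=0 → 0; observed 0. Eliminates g5 stuck-at-1.
Only g4 stuck-at-0 is consistent with every test.

g4 stuck-at-0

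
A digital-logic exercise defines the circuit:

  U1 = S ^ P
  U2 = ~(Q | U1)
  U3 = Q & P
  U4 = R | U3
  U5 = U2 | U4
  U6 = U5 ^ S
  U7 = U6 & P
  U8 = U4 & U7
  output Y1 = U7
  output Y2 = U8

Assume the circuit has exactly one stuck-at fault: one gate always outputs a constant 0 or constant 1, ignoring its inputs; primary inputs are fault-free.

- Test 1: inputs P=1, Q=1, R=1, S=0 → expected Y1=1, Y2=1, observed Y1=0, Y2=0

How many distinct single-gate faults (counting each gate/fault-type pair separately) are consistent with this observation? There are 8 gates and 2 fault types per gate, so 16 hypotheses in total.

4

Fault-free: U1=1, U2=0, U3=1, U4=1, U5=1, U6=1, U7=1, U8=1 → Y1=1, Y2=1. Observed Y1=0, Y2=0.
  U1: none of the 2 fault types match ✗
  U2: none of the 2 fault types match ✗
  U3: none of the 2 fault types match ✗
  U4: stuck-at-0 ✓; others ✗
  U5: stuck-at-0 ✓; others ✗
  U6: stuck-at-0 ✓; others ✗
  U7: stuck-at-0 ✓; others ✗
  U8: none of the 2 fault types match ✗
Consistent faults: {U4 stuck-at-0, U5 stuck-at-0, U6 stuck-at-0, U7 stuck-at-0} — 4 in all.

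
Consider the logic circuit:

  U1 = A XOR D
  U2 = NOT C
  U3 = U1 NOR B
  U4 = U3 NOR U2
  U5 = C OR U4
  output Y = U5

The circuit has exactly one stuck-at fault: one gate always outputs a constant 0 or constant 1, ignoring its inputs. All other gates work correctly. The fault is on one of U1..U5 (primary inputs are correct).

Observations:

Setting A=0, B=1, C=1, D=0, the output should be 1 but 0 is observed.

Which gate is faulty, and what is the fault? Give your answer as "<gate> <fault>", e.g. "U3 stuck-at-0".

Fault-free values for test 1 (A=0, B=1, C=1, D=0): U1=0, U2=0, U3=0, U4=1, U5=1, giving Y=1. Observed 0.
Test 1: faults giving observed 0 are {U5 stuck-at-0}.
Only U5 stuck-at-0 is consistent with every test.

U5 stuck-at-0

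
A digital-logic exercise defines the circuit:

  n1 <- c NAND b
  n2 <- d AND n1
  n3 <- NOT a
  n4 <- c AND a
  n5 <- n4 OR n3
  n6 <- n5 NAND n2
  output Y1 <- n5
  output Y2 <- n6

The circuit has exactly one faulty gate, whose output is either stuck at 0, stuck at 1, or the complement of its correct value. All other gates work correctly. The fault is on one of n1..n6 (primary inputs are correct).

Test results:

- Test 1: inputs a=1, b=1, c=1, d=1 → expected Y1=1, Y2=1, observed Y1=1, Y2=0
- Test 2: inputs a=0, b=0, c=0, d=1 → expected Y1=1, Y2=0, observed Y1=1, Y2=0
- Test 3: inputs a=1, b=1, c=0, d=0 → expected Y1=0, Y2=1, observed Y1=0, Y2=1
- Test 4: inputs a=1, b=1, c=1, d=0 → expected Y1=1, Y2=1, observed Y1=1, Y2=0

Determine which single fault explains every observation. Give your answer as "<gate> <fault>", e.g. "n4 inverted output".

n2 stuck-at-1

Fault-free values for test 1 (a=1, b=1, c=1, d=1): n1=0, n2=0, n3=0, n4=1, n5=1, n6=1, giving Y1=1, Y2=1. Observed Y1=1, Y2=0.
Test 1: faults giving observed Y1=1, Y2=0 are {n1 stuck-at-1, n1 inverted output, n2 stuck-at-1, n2 inverted output, n6 stuck-at-0, n6 inverted output}.
Test 2 (a=0, b=0, c=0, d=1): fault-free n1=1, n2=1, n3=1, n4=0, n5=1, n6=0 → Y1=1, Y2=0; observed Y1=1, Y2=0. Eliminates n1 inverted output, n2 inverted output, n6 inverted output.
Test 3 (a=1, b=1, c=0, d=0): fault-free n1=1, n2=0, n3=0, n4=0, n5=0, n6=1 → Y1=0, Y2=1; observed Y1=0, Y2=1. Eliminates n6 stuck-at-0.
Test 4 (a=1, b=1, c=1, d=0): fault-free n1=0, n2=0, n3=0, n4=1, n5=1, n6=1 → Y1=1, Y2=1; observed Y1=1, Y2=0. Eliminates n1 stuck-at-1.
Only n2 stuck-at-1 is consistent with every test.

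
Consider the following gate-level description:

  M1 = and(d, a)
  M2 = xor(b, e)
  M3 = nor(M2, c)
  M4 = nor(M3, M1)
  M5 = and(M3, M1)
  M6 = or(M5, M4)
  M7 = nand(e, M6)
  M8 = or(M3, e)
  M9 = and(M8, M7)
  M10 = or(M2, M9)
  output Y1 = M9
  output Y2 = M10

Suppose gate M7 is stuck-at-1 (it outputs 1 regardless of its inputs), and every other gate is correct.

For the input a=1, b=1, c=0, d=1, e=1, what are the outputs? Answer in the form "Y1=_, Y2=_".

Propagate with M7 forced: M1=1, M2=0, M3=1, M4=0, M5=1, M6=1, M7=1 [stuck-at-1], M8=1, M9=1, M10=1.
So the outputs are Y1=1, Y2=1. (Without the fault they would be Y1=0, Y2=0.)

Y1=1, Y2=1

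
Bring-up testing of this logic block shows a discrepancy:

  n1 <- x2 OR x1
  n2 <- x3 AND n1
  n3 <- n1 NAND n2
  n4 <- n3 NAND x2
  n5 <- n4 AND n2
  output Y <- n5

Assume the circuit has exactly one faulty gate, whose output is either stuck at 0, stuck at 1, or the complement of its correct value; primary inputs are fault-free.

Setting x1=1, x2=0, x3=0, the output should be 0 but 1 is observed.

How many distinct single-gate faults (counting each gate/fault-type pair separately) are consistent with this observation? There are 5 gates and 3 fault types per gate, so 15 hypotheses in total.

4

Fault-free: n1=1, n2=0, n3=1, n4=1, n5=0 → 0. Observed 1.
  n1: none of the 3 fault types match ✗
  n2: stuck-at-1, inverted output ✓; others ✗
  n3: none of the 3 fault types match ✗
  n4: none of the 3 fault types match ✗
  n5: stuck-at-1, inverted output ✓; others ✗
Consistent faults: {n2 stuck-at-1, n2 inverted output, n5 stuck-at-1, n5 inverted output} — 4 in all.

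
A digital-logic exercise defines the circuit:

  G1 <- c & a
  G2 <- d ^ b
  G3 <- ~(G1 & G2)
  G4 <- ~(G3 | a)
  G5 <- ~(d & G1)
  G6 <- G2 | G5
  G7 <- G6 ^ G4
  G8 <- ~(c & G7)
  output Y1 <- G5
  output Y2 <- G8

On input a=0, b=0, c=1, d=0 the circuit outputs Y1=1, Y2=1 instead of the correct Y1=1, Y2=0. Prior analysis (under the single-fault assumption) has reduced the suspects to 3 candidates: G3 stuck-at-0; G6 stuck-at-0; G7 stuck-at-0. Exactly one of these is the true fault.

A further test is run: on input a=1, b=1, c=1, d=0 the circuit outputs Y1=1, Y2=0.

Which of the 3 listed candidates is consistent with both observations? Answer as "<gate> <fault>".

G3 stuck-at-0

Evaluate each candidate on input a=1, b=1, c=1, d=0:
  G3 stuck-at-0: G1=1, G2=1, G3=0 [stuck-at-0], G4=0, G5=1, G6=1, G7=1, G8=0 → Y1=1, Y2=0 — matches
  G6 stuck-at-0: G1=1, G2=1, G3=0, G4=0, G5=1, G6=0 [stuck-at-0], G7=0, G8=1 → Y1=1, Y2=1 — eliminated
  G7 stuck-at-0: G1=1, G2=1, G3=0, G4=0, G5=1, G6=1, G7=0 [stuck-at-0], G8=1 → Y1=1, Y2=1 — eliminated
Only G3 stuck-at-0 reproduces the observed Y1=1, Y2=0.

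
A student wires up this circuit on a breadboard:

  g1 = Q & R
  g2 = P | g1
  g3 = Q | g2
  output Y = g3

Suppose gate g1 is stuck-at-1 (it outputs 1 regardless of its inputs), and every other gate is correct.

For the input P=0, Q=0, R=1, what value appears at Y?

1

Propagate with g1 forced: g1=1 [stuck-at-1], g2=1, g3=1.
So Y = 1. (Without the fault it would be 0.)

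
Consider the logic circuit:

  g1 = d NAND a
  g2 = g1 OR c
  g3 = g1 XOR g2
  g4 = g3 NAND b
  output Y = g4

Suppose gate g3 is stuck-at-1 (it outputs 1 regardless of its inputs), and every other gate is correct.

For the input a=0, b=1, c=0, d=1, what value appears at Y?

0

Propagate with g3 forced: g1=1, g2=1, g3=1 [stuck-at-1], g4=0.
So Y = 0. (Without the fault it would be 1.)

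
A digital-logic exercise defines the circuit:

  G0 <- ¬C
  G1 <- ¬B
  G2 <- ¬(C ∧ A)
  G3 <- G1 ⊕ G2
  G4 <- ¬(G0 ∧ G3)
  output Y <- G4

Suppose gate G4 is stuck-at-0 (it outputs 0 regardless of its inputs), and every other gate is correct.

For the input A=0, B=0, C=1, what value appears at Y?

Propagate with G4 forced: G0=0, G1=1, G2=1, G3=0, G4=0 [stuck-at-0].
So Y = 0. (Without the fault it would be 1.)

0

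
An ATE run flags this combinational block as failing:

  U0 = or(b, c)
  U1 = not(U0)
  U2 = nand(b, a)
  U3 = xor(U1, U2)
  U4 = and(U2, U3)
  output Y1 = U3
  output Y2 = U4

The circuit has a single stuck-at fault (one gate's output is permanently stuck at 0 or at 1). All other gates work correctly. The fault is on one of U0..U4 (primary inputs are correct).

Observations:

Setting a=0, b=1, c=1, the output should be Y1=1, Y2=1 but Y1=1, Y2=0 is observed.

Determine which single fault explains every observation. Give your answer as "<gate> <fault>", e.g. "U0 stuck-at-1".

U4 stuck-at-0

Fault-free values for test 1 (a=0, b=1, c=1): U0=1, U1=0, U2=1, U3=1, U4=1, giving Y1=1, Y2=1. Observed Y1=1, Y2=0.
Test 1: faults giving observed Y1=1, Y2=0 are {U4 stuck-at-0}.
Only U4 stuck-at-0 is consistent with every test.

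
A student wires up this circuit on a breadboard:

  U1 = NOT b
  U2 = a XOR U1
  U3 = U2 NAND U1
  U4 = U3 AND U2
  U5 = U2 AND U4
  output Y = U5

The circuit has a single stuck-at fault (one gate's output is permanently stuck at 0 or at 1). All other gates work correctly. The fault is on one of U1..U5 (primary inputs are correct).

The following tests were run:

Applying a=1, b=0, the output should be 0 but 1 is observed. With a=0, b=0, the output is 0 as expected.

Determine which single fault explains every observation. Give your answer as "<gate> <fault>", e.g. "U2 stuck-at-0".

Fault-free values for test 1 (a=1, b=0): U1=1, U2=0, U3=1, U4=0, U5=0, giving Y=0. Observed 1.
Test 1: faults giving observed 1 are {U1 stuck-at-0, U5 stuck-at-1}.
Test 2 (a=0, b=0): fault-free U1=1, U2=1, U3=0, U4=0, U5=0 → 0; observed 0. Eliminates U5 stuck-at-1.
Only U1 stuck-at-0 is consistent with every test.

U1 stuck-at-0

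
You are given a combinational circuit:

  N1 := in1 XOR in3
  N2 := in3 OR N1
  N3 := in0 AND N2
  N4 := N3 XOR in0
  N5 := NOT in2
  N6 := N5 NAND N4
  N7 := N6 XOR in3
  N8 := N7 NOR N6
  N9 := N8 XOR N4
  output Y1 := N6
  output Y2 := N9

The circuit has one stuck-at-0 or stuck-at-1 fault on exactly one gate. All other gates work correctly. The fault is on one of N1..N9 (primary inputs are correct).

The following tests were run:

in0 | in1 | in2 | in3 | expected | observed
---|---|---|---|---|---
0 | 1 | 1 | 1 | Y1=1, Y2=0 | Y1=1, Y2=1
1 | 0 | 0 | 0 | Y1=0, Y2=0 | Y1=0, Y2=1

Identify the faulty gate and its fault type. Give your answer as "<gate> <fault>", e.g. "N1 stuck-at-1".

Fault-free values for test 1 (in0=0, in1=1, in2=1, in3=1): N1=0, N2=1, N3=0, N4=0, N5=0, N6=1, N7=0, N8=0, N9=0, giving Y1=1, Y2=0. Observed Y1=1, Y2=1.
Test 1: faults giving observed Y1=1, Y2=1 are {N3 stuck-at-1, N4 stuck-at-1, N8 stuck-at-1, N9 stuck-at-1}.
Test 2 (in0=1, in1=0, in2=0, in3=0): fault-free N1=0, N2=0, N3=0, N4=1, N5=1, N6=0, N7=0, N8=1, N9=0 → Y1=0, Y2=0; observed Y1=0, Y2=1. Eliminates N3 stuck-at-1, N4 stuck-at-1, N8 stuck-at-1.
Only N9 stuck-at-1 is consistent with every test.

N9 stuck-at-1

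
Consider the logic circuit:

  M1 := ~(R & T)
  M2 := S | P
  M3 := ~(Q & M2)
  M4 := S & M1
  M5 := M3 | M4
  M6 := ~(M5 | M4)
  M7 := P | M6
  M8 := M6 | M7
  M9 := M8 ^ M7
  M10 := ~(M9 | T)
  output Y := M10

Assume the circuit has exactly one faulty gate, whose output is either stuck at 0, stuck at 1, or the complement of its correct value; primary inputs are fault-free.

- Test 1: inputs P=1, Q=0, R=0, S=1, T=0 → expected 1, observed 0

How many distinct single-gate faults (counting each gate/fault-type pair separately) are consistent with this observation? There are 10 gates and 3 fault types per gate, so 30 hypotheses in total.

6

Fault-free: M1=1, M2=1, M3=1, M4=1, M5=1, M6=0, M7=1, M8=1, M9=0, M10=1 → 1. Observed 0.
  M1: none of the 3 fault types match ✗
  M2: none of the 3 fault types match ✗
  M3: none of the 3 fault types match ✗
  M4: none of the 3 fault types match ✗
  M5: none of the 3 fault types match ✗
  M6: none of the 3 fault types match ✗
  M7: none of the 3 fault types match ✗
  M8: stuck-at-0, inverted output ✓; others ✗
  M9: stuck-at-1, inverted output ✓; others ✗
  M10: stuck-at-0, inverted output ✓; others ✗
Consistent faults: {M8 stuck-at-0, M8 inverted output, M9 stuck-at-1, M9 inverted output, M10 stuck-at-0, M10 inverted output} — 6 in all.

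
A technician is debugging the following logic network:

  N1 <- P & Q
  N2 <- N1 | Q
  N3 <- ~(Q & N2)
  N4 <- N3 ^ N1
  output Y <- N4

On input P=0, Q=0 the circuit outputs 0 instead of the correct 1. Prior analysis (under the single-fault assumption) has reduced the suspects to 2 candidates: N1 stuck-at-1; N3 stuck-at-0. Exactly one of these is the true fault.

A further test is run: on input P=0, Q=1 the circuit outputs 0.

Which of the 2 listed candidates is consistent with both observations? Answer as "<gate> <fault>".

N3 stuck-at-0

Evaluate each candidate on input P=0, Q=1:
  N1 stuck-at-1: N1=1 [stuck-at-1], N2=1, N3=0, N4=1 → 1 — eliminated
  N3 stuck-at-0: N1=0, N2=1, N3=0 [stuck-at-0], N4=0 → 0 — matches
Only N3 stuck-at-0 reproduces the observed 0.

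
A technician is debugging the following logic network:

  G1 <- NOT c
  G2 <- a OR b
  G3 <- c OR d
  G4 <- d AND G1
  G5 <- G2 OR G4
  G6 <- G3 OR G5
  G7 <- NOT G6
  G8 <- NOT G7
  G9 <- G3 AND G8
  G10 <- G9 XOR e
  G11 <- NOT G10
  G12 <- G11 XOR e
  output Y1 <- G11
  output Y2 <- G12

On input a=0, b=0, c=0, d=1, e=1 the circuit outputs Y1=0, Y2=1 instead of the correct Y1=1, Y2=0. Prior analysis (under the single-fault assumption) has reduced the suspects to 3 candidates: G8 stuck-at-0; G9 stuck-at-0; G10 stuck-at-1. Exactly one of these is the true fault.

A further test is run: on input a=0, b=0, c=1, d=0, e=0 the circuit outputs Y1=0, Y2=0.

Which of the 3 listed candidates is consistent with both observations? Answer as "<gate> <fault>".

G10 stuck-at-1

Evaluate each candidate on input a=0, b=0, c=1, d=0, e=0:
  G8 stuck-at-0: G1=0, G2=0, G3=1, G4=0, G5=0, G6=1, G7=0, G8=0 [stuck-at-0], G9=0, G10=0, G11=1, G12=1 → Y1=1, Y2=1 — eliminated
  G9 stuck-at-0: G1=0, G2=0, G3=1, G4=0, G5=0, G6=1, G7=0, G8=1, G9=0 [stuck-at-0], G10=0, G11=1, G12=1 → Y1=1, Y2=1 — eliminated
  G10 stuck-at-1: G1=0, G2=0, G3=1, G4=0, G5=0, G6=1, G7=0, G8=1, G9=1, G10=1 [stuck-at-1], G11=0, G12=0 → Y1=0, Y2=0 — matches
Only G10 stuck-at-1 reproduces the observed Y1=0, Y2=0.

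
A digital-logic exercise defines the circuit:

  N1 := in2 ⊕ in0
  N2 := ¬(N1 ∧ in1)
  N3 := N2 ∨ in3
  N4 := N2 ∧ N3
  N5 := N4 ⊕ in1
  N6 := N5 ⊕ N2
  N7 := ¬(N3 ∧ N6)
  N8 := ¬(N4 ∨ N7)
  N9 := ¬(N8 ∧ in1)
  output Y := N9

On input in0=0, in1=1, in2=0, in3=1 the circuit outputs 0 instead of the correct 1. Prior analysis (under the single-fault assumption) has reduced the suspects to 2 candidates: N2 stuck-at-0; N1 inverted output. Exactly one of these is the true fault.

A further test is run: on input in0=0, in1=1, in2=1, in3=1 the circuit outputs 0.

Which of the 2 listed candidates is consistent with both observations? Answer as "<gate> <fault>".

Evaluate each candidate on input in0=0, in1=1, in2=1, in3=1:
  N2 stuck-at-0: N1=1, N2=0 [stuck-at-0], N3=1, N4=0, N5=1, N6=1, N7=0, N8=1, N9=0 → 0 — matches
  N1 inverted output: N1=0 [inverted output], N2=1, N3=1, N4=1, N5=0, N6=1, N7=0, N8=0, N9=1 → 1 — eliminated
Only N2 stuck-at-0 reproduces the observed 0.

N2 stuck-at-0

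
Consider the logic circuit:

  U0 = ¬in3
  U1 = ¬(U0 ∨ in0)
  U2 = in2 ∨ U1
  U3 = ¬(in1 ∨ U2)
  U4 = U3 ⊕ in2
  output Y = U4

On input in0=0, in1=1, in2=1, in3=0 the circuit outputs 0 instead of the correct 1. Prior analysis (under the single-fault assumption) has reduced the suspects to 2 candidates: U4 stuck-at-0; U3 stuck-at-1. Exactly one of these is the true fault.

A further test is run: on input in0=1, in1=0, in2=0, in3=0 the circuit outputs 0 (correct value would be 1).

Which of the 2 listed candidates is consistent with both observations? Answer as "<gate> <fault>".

U4 stuck-at-0

Evaluate each candidate on input in0=1, in1=0, in2=0, in3=0:
  U4 stuck-at-0: U0=1, U1=0, U2=0, U3=1, U4=0 [stuck-at-0] → 0 — matches
  U3 stuck-at-1: U0=1, U1=0, U2=0, U3=1 [stuck-at-1], U4=1 → 1 — eliminated
Only U4 stuck-at-0 reproduces the observed 0.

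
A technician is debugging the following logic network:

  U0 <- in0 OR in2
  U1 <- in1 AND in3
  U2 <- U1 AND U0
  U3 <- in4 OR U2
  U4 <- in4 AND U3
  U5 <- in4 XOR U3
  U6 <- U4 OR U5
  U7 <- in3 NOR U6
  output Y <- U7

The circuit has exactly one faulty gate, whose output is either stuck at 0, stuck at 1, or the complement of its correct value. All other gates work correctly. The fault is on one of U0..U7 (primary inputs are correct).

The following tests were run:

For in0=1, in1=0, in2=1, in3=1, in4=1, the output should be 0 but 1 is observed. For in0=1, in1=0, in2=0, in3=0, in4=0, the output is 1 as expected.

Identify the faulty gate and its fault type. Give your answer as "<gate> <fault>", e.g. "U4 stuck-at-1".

U7 stuck-at-1

Fault-free values for test 1 (in0=1, in1=0, in2=1, in3=1, in4=1): U0=1, U1=0, U2=0, U3=1, U4=1, U5=0, U6=1, U7=0, giving Y=0. Observed 1.
Test 1: faults giving observed 1 are {U7 stuck-at-1, U7 inverted output}.
Test 2 (in0=1, in1=0, in2=0, in3=0, in4=0): fault-free U0=1, U1=0, U2=0, U3=0, U4=0, U5=0, U6=0, U7=1 → 1; observed 1. Eliminates U7 inverted output.
Only U7 stuck-at-1 is consistent with every test.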